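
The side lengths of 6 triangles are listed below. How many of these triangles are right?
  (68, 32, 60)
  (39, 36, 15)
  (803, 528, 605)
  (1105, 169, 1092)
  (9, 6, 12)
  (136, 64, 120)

(68,32,60): 32²+60² = 4624 = 68² → right
(39,36,15): 15²+36² = 1521 = 39² → right
(803,528,605): 528²+605² = 644809 = 803² → right
(1105,169,1092): 169²+1092² = 1221025 = 1105² → right
(9,6,12): 6²+9² = 117 < 144 = 12² → obtuse
(136,64,120): 64²+120² = 18496 = 136² → right
5 of the 6 are right.

5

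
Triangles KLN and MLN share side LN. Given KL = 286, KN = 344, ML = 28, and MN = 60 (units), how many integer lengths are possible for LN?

From triangle KLN: 58 < LN < 630.
From triangle MLN: 32 < LN < 88.
Intersection: 58 < LN < 88, so integers 59 through 87: 29 values.

29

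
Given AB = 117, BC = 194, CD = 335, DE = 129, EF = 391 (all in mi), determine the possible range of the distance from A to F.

0 ≤ AF ≤ 1166 mi

The maximum is all hops collinear in one direction: 117 + 194 + 335 + 129 + 391 = 1166.
The longest hop is 391; the others sum to 775. Since 391 ≤ 775, the path can fold back on itself completely, so the minimum distance is 0.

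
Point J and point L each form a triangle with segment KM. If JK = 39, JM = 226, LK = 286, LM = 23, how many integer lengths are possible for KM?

From triangle JKM: 187 < KM < 265.
From triangle LKM: 263 < KM < 309.
Intersection: 263 < KM < 265, so integers 264 through 264: 1 values.

1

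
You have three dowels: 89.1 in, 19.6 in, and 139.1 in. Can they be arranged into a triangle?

The longest side is 139.1, but the other two sum to only 108.7.
108.7 < 139.1, so the triangle inequality fails.

No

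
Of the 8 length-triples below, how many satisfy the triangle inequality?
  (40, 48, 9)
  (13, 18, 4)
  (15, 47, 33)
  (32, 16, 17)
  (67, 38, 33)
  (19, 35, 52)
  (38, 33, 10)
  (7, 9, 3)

7

(9,40,48): 9+40 > 48 → valid
(4,13,18): 4+13 ≤ 18 → not valid
(15,33,47): 15+33 > 47 → valid
(16,17,32): 16+17 > 32 → valid
(33,38,67): 33+38 > 67 → valid
(19,35,52): 19+35 > 52 → valid
(10,33,38): 10+33 > 38 → valid
(3,7,9): 3+7 > 9 → valid
7 of the 8 triples form a triangle.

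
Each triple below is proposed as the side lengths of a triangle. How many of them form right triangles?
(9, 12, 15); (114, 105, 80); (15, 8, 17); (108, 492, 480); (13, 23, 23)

3

(9,12,15): 9²+12² = 225 = 15² → right
(114,105,80): 80²+105² = 17425 > 12996 = 114² → acute
(15,8,17): 8²+15² = 289 = 17² → right
(108,492,480): 108²+480² = 242064 = 492² → right
(13,23,23): 13²+23² = 698 > 529 = 23² → acute
3 of the 5 are right.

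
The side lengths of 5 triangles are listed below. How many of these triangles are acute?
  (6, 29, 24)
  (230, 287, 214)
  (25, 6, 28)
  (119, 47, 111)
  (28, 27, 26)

(6,29,24): 6²+24² = 612 < 841 = 29² → obtuse
(230,287,214): 214²+230² = 98696 > 82369 = 287² → acute
(25,6,28): 6²+25² = 661 < 784 = 28² → obtuse
(119,47,111): 47²+111² = 14530 > 14161 = 119² → acute
(28,27,26): 26²+27² = 1405 > 784 = 28² → acute
3 of the 5 are acute.

3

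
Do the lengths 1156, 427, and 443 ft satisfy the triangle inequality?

The longest side is 1156, but the other two sum to only 870.
870 < 1156, so the triangle inequality fails.

No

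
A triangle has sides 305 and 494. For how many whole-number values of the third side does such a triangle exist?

609

The third side lies in the open interval (189, 799).
Integers from 190 to 798 inclusive: 798 − 190 + 1 = 609.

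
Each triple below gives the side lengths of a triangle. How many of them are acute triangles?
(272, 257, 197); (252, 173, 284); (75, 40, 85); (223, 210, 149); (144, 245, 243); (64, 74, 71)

(272,257,197): 197²+257² = 104858 > 73984 = 272² → acute
(252,173,284): 173²+252² = 93433 > 80656 = 284² → acute
(75,40,85): 40²+75² = 7225 = 85² → right
(223,210,149): 149²+210² = 66301 > 49729 = 223² → acute
(144,245,243): 144²+243² = 79785 > 60025 = 245² → acute
(64,74,71): 64²+71² = 9137 > 5476 = 74² → acute
5 of the 6 are acute.

5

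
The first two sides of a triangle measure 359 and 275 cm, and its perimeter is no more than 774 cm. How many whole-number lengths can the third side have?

56

Triangle inequality: 84 < x < 634. Perimeter ≤ 774 gives x ≤ 774 − 359 − 275 = 140.
So 84 < x ≤ 140; integers 85 through 140: 56 values.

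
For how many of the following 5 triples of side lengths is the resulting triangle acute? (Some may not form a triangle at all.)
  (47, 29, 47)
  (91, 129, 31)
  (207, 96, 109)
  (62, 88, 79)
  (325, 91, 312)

2

(47,29,47): 29²+47² = 3050 > 2209 = 47² → acute
(91,129,31): 31+91 ≤ 129, not a triangle
(207,96,109): 96+109 ≤ 207, not a triangle
(62,88,79): 62²+79² = 10085 > 7744 = 88² → acute
(325,91,312): 91²+312² = 105625 = 325² → right
2 of the 5 are acute.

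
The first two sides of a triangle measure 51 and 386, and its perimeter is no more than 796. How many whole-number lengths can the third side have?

Triangle inequality: 335 < x < 437. Perimeter ≤ 796 gives x ≤ 796 − 51 − 386 = 359.
So 335 < x ≤ 359; integers 336 through 359: 24 values.

24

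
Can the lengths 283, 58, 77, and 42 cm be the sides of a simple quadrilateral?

For a quadrilateral, each side must be shorter than the sum of the others.
Here the longest side is 283, but the remaining 3 sides sum to only 177.

No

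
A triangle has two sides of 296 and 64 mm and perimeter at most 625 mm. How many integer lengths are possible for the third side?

Triangle inequality: 232 < x < 360. Perimeter ≤ 625 gives x ≤ 625 − 296 − 64 = 265.
So 232 < x ≤ 265; integers 233 through 265: 33 values.

33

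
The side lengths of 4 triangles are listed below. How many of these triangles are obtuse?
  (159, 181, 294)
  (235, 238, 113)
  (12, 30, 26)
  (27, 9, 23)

(159,181,294): 159²+181² = 58042 < 86436 = 294² → obtuse
(235,238,113): 113²+235² = 67994 > 56644 = 238² → acute
(12,30,26): 12²+26² = 820 < 900 = 30² → obtuse
(27,9,23): 9²+23² = 610 < 729 = 27² → obtuse
3 of the 4 are obtuse.

3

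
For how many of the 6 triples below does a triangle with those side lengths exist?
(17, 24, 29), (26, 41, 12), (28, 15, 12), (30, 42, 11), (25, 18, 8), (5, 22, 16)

2

(17,24,29): 17+24 > 29 → valid
(12,26,41): 12+26 ≤ 41 → not valid
(12,15,28): 12+15 ≤ 28 → not valid
(11,30,42): 11+30 ≤ 42 → not valid
(8,18,25): 8+18 > 25 → valid
(5,16,22): 5+16 ≤ 22 → not valid
2 of the 6 triples form a triangle.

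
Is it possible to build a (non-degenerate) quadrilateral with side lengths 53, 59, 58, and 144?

A quadrilateral exists iff every side is shorter than the sum of the others — equivalently, the longest side is less than the sum of the rest.
Longest side 144 < 170 (sum of the remaining 3), so yes.

Yes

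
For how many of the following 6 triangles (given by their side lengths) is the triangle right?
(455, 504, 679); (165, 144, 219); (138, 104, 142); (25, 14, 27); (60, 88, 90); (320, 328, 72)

3

(455,504,679): 455²+504² = 461041 = 679² → right
(165,144,219): 144²+165² = 47961 = 219² → right
(138,104,142): 104²+138² = 29860 > 20164 = 142² → acute
(25,14,27): 14²+25² = 821 > 729 = 27² → acute
(60,88,90): 60²+88² = 11344 > 8100 = 90² → acute
(320,328,72): 72²+320² = 107584 = 328² → right
3 of the 6 are right.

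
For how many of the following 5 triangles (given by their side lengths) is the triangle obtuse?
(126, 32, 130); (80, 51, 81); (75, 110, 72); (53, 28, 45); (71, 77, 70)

1

(126,32,130): 32²+126² = 16900 = 130² → right
(80,51,81): 51²+80² = 9001 > 6561 = 81² → acute
(75,110,72): 72²+75² = 10809 < 12100 = 110² → obtuse
(53,28,45): 28²+45² = 2809 = 53² → right
(71,77,70): 70²+71² = 9941 > 5929 = 77² → acute
1 of the 5 is obtuse.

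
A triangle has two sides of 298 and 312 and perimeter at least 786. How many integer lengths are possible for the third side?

434

Triangle inequality: 14 < x < 610. Perimeter ≥ 786 gives x ≥ 786 − 298 − 312 = 176.
So 176 ≤ x < 610; integers 176 through 609: 434 values.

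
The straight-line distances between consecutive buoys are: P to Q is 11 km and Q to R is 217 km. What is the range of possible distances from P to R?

206 ≤ PR ≤ 228 km

By the triangle inequality, |11 − 217| ≤ PR ≤ 11 + 217.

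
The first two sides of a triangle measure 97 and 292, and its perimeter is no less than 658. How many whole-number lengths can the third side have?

120

Triangle inequality: 195 < x < 389. Perimeter ≥ 658 gives x ≥ 658 − 97 − 292 = 269.
So 269 ≤ x < 389; integers 269 through 388: 120 values.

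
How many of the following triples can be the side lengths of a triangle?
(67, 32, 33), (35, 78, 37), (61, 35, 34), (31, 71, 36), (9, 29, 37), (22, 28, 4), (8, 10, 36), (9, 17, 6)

(32,33,67): 32+33 ≤ 67 → not valid
(35,37,78): 35+37 ≤ 78 → not valid
(34,35,61): 34+35 > 61 → valid
(31,36,71): 31+36 ≤ 71 → not valid
(9,29,37): 9+29 > 37 → valid
(4,22,28): 4+22 ≤ 28 → not valid
(8,10,36): 8+10 ≤ 36 → not valid
(6,9,17): 6+9 ≤ 17 → not valid
2 of the 8 triples form a triangle.

2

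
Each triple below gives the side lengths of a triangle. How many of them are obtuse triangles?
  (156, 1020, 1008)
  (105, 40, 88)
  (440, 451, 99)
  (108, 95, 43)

(156,1020,1008): 156²+1008² = 1040400 = 1020² → right
(105,40,88): 40²+88² = 9344 < 11025 = 105² → obtuse
(440,451,99): 99²+440² = 203401 = 451² → right
(108,95,43): 43²+95² = 10874 < 11664 = 108² → obtuse
2 of the 4 are obtuse.

2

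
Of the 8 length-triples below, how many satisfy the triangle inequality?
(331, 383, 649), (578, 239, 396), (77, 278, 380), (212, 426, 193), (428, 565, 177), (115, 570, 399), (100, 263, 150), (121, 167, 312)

(331,383,649): 331+383 > 649 → valid
(239,396,578): 239+396 > 578 → valid
(77,278,380): 77+278 ≤ 380 → not valid
(193,212,426): 193+212 ≤ 426 → not valid
(177,428,565): 177+428 > 565 → valid
(115,399,570): 115+399 ≤ 570 → not valid
(100,150,263): 100+150 ≤ 263 → not valid
(121,167,312): 121+167 ≤ 312 → not valid
3 of the 8 triples form a triangle.

3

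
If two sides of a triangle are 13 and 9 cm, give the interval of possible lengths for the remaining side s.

4 < s < 22 (cm)

By the triangle inequality, s must be less than 13 + 9 = 22 and greater than |13 − 9| = 4.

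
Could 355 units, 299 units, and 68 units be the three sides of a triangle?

The longest side is 355, and the other two sum to 367.
Since 367 > 355, the triangle inequality holds.

Yes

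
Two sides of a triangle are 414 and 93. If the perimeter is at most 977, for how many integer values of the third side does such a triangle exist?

Triangle inequality: 321 < x < 507. Perimeter ≤ 977 gives x ≤ 977 − 414 − 93 = 470.
So 321 < x ≤ 470; integers 322 through 470: 149 values.

149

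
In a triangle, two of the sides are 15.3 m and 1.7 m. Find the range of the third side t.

13.6 < t < 17.0 (m)

By the triangle inequality, t must be less than 15.3 + 1.7 = 17.0 and greater than |15.3 − 1.7| = 13.6.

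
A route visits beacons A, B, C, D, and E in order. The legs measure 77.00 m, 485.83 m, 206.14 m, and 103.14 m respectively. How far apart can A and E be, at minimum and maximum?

The maximum is all hops collinear in one direction: 77.00 + 485.83 + 206.14 + 103.14 = 872.11.
The longest hop is 485.83; the others sum to 386.28. Folding the others back against it leaves at least 485.83 − 386.28 = 99.55.

99.55 ≤ AE ≤ 872.11 m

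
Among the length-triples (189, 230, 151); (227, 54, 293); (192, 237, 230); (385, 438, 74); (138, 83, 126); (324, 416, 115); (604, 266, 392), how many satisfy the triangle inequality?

6

(151,189,230): 151+189 > 230 → valid
(54,227,293): 54+227 ≤ 293 → not valid
(192,230,237): 192+230 > 237 → valid
(74,385,438): 74+385 > 438 → valid
(83,126,138): 83+126 > 138 → valid
(115,324,416): 115+324 > 416 → valid
(266,392,604): 266+392 > 604 → valid
6 of the 7 triples form a triangle.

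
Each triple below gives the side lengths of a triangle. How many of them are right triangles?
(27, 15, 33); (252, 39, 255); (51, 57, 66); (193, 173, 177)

(27,15,33): 15²+27² = 954 < 1089 = 33² → obtuse
(252,39,255): 39²+252² = 65025 = 255² → right
(51,57,66): 51²+57² = 5850 > 4356 = 66² → acute
(193,173,177): 173²+177² = 61258 > 37249 = 193² → acute
1 of the 4 is right.

1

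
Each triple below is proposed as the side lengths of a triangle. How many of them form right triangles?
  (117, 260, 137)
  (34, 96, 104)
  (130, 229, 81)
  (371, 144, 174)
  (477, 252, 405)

1

(117,260,137): 117+137 ≤ 260, not a triangle
(34,96,104): 34²+96² = 10372 < 10816 = 104² → obtuse
(130,229,81): 81+130 ≤ 229, not a triangle
(371,144,174): 144+174 ≤ 371, not a triangle
(477,252,405): 252²+405² = 227529 = 477² → right
1 of the 5 is right.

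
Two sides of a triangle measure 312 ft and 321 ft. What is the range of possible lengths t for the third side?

By the triangle inequality, t must be less than 312 + 321 = 633 and greater than |312 − 321| = 9.

9 < t < 633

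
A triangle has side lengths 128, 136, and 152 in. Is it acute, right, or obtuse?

acute

Compare the square of the longest side to the sum of squares of the other two: 128² + 136² = 34880 > 23104 = 152².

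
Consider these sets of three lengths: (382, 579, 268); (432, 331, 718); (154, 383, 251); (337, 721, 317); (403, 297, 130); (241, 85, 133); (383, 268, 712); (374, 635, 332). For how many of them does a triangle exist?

5

(268,382,579): 268+382 > 579 → valid
(331,432,718): 331+432 > 718 → valid
(154,251,383): 154+251 > 383 → valid
(317,337,721): 317+337 ≤ 721 → not valid
(130,297,403): 130+297 > 403 → valid
(85,133,241): 85+133 ≤ 241 → not valid
(268,383,712): 268+383 ≤ 712 → not valid
(332,374,635): 332+374 > 635 → valid
5 of the 8 triples form a triangle.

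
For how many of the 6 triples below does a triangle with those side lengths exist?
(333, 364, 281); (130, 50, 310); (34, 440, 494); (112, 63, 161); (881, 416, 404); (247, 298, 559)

(281,333,364): 281+333 > 364 → valid
(50,130,310): 50+130 ≤ 310 → not valid
(34,440,494): 34+440 ≤ 494 → not valid
(63,112,161): 63+112 > 161 → valid
(404,416,881): 404+416 ≤ 881 → not valid
(247,298,559): 247+298 ≤ 559 → not valid
2 of the 6 triples form a triangle.

2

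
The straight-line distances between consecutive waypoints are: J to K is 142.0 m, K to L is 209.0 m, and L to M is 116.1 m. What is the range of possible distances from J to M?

0 ≤ JM ≤ 467.1 m

The maximum is all hops collinear in one direction: 142.0 + 209.0 + 116.1 = 467.1.
The longest hop is 209.0; the others sum to 258.1. Since 209.0 ≤ 258.1, the path can fold back on itself completely, so the minimum distance is 0.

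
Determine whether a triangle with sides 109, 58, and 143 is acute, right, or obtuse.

Compare the square of the longest side to the sum of squares of the other two: 58² + 109² = 15245 < 20449 = 143².

obtuse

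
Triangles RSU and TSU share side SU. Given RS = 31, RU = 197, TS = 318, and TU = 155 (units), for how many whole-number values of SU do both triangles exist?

From triangle RSU: 166 < SU < 228.
From triangle TSU: 163 < SU < 473.
Intersection: 166 < SU < 228, so integers 167 through 227: 61 values.

61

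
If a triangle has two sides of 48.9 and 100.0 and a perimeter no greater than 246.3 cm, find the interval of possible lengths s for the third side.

Triangle inequality alone gives 51.1 < s < 148.9.
The perimeter condition gives s ≤ 246.3 − 48.9 − 100.0 = 97.4.
Intersecting the two: 51.1 < s ≤ 97.4.

51.1 < s ≤ 97.4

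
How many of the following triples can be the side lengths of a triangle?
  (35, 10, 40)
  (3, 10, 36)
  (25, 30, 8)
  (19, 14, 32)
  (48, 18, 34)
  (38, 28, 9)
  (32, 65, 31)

(10,35,40): 10+35 > 40 → valid
(3,10,36): 3+10 ≤ 36 → not valid
(8,25,30): 8+25 > 30 → valid
(14,19,32): 14+19 > 32 → valid
(18,34,48): 18+34 > 48 → valid
(9,28,38): 9+28 ≤ 38 → not valid
(31,32,65): 31+32 ≤ 65 → not valid
4 of the 7 triples form a triangle.

4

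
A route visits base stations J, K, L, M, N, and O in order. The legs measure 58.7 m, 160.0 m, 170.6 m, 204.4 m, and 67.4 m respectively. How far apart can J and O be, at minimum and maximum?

The maximum is all hops collinear in one direction: 58.7 + 160.0 + 170.6 + 204.4 + 67.4 = 661.1.
The longest hop is 204.4; the others sum to 456.7. Since 204.4 ≤ 456.7, the path can fold back on itself completely, so the minimum distance is 0.

0 ≤ JO ≤ 661.1 m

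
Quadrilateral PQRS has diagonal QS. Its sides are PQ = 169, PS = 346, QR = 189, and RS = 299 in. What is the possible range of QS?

From triangle PQS: |169 − 346| < QS < 169 + 346, i.e. 177 < QS < 515.
From triangle RQS: 110 < QS < 488.
Both must hold, so QS lies in the intersection.

177 < QS < 488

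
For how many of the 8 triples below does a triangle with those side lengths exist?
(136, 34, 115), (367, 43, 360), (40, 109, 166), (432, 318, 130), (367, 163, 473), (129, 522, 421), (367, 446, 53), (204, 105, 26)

(34,115,136): 34+115 > 136 → valid
(43,360,367): 43+360 > 367 → valid
(40,109,166): 40+109 ≤ 166 → not valid
(130,318,432): 130+318 > 432 → valid
(163,367,473): 163+367 > 473 → valid
(129,421,522): 129+421 > 522 → valid
(53,367,446): 53+367 ≤ 446 → not valid
(26,105,204): 26+105 ≤ 204 → not valid
5 of the 8 triples form a triangle.

5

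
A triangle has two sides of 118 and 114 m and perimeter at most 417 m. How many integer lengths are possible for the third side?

Triangle inequality: 4 < x < 232. Perimeter ≤ 417 gives x ≤ 417 − 118 − 114 = 185.
So 4 < x ≤ 185; integers 5 through 185: 181 values.

181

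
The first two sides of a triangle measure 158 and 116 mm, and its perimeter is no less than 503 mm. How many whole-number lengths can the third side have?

Triangle inequality: 42 < x < 274. Perimeter ≥ 503 gives x ≥ 503 − 158 − 116 = 229.
So 229 ≤ x < 274; integers 229 through 273: 45 values.

45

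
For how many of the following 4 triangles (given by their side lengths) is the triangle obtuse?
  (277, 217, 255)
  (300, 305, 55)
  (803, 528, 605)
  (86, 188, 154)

1

(277,217,255): 217²+255² = 112114 > 76729 = 277² → acute
(300,305,55): 55²+300² = 93025 = 305² → right
(803,528,605): 528²+605² = 644809 = 803² → right
(86,188,154): 86²+154² = 31112 < 35344 = 188² → obtuse
1 of the 4 is obtuse.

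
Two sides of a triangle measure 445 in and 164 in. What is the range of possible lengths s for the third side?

By the triangle inequality, s must be less than 445 + 164 = 609 and greater than |445 − 164| = 281.

281 < s < 609 (in)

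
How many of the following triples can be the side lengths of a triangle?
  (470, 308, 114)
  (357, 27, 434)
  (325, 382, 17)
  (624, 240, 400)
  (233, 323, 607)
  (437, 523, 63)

(114,308,470): 114+308 ≤ 470 → not valid
(27,357,434): 27+357 ≤ 434 → not valid
(17,325,382): 17+325 ≤ 382 → not valid
(240,400,624): 240+400 > 624 → valid
(233,323,607): 233+323 ≤ 607 → not valid
(63,437,523): 63+437 ≤ 523 → not valid
1 of the 6 triples forms a triangle.

1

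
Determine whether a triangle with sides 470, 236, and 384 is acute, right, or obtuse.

obtuse

Compare the square of the longest side to the sum of squares of the other two: 236² + 384² = 203152 < 220900 = 470².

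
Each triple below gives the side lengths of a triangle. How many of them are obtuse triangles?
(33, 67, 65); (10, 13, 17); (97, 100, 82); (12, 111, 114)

2

(33,67,65): 33²+65² = 5314 > 4489 = 67² → acute
(10,13,17): 10²+13² = 269 < 289 = 17² → obtuse
(97,100,82): 82²+97² = 16133 > 10000 = 100² → acute
(12,111,114): 12²+111² = 12465 < 12996 = 114² → obtuse
2 of the 4 are obtuse.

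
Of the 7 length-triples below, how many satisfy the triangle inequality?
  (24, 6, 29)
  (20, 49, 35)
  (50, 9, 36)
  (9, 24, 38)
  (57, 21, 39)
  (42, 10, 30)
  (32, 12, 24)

4

(6,24,29): 6+24 > 29 → valid
(20,35,49): 20+35 > 49 → valid
(9,36,50): 9+36 ≤ 50 → not valid
(9,24,38): 9+24 ≤ 38 → not valid
(21,39,57): 21+39 > 57 → valid
(10,30,42): 10+30 ≤ 42 → not valid
(12,24,32): 12+24 > 32 → valid
4 of the 7 triples form a triangle.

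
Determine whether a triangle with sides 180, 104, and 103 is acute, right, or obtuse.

obtuse

Compare the square of the longest side to the sum of squares of the other two: 103² + 104² = 21425 < 32400 = 180².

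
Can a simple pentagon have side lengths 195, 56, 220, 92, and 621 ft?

No

For a pentagon, each side must be shorter than the sum of the others.
Here the longest side is 621, but the remaining 4 sides sum to only 563.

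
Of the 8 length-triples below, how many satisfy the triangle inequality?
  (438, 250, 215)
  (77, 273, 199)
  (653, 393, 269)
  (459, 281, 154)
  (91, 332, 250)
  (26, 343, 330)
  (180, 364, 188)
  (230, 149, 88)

7

(215,250,438): 215+250 > 438 → valid
(77,199,273): 77+199 > 273 → valid
(269,393,653): 269+393 > 653 → valid
(154,281,459): 154+281 ≤ 459 → not valid
(91,250,332): 91+250 > 332 → valid
(26,330,343): 26+330 > 343 → valid
(180,188,364): 180+188 > 364 → valid
(88,149,230): 88+149 > 230 → valid
7 of the 8 triples form a triangle.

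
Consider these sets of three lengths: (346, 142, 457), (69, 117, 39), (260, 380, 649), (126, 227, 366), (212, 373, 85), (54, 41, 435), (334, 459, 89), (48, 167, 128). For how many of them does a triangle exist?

(142,346,457): 142+346 > 457 → valid
(39,69,117): 39+69 ≤ 117 → not valid
(260,380,649): 260+380 ≤ 649 → not valid
(126,227,366): 126+227 ≤ 366 → not valid
(85,212,373): 85+212 ≤ 373 → not valid
(41,54,435): 41+54 ≤ 435 → not valid
(89,334,459): 89+334 ≤ 459 → not valid
(48,128,167): 48+128 > 167 → valid
2 of the 8 triples form a triangle.

2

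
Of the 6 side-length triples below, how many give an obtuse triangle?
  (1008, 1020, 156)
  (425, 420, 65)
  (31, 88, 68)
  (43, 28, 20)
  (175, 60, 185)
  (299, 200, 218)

(1008,1020,156): 156²+1008² = 1040400 = 1020² → right
(425,420,65): 65²+420² = 180625 = 425² → right
(31,88,68): 31²+68² = 5585 < 7744 = 88² → obtuse
(43,28,20): 20²+28² = 1184 < 1849 = 43² → obtuse
(175,60,185): 60²+175² = 34225 = 185² → right
(299,200,218): 200²+218² = 87524 < 89401 = 299² → obtuse
3 of the 6 are obtuse.

3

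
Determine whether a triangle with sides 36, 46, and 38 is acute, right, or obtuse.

Compare the square of the longest side to the sum of squares of the other two: 36² + 38² = 2740 > 2116 = 46².

acute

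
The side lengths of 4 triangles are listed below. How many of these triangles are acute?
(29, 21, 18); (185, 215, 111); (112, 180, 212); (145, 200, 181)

2

(29,21,18): 18²+21² = 765 < 841 = 29² → obtuse
(185,215,111): 111²+185² = 46546 > 46225 = 215² → acute
(112,180,212): 112²+180² = 44944 = 212² → right
(145,200,181): 145²+181² = 53786 > 40000 = 200² → acute
2 of the 4 are acute.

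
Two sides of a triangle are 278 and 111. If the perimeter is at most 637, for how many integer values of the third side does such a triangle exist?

81

Triangle inequality: 167 < x < 389. Perimeter ≤ 637 gives x ≤ 637 − 278 − 111 = 248.
So 167 < x ≤ 248; integers 168 through 248: 81 values.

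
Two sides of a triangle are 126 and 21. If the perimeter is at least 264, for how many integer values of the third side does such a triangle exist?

Triangle inequality: 105 < x < 147. Perimeter ≥ 264 gives x ≥ 264 − 126 − 21 = 117.
So 117 ≤ x < 147; integers 117 through 146: 30 values.

30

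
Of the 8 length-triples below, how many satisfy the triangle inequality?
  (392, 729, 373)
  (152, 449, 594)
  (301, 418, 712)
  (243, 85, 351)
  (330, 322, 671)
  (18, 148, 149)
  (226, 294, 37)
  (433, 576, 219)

5

(373,392,729): 373+392 > 729 → valid
(152,449,594): 152+449 > 594 → valid
(301,418,712): 301+418 > 712 → valid
(85,243,351): 85+243 ≤ 351 → not valid
(322,330,671): 322+330 ≤ 671 → not valid
(18,148,149): 18+148 > 149 → valid
(37,226,294): 37+226 ≤ 294 → not valid
(219,433,576): 219+433 > 576 → valid
5 of the 8 triples form a triangle.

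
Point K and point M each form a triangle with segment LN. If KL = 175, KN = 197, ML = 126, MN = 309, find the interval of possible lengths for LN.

From triangle KLN: |175 − 197| < LN < 175 + 197, i.e. 22 < LN < 372.
From triangle MLN: 183 < LN < 435.
Both must hold, so LN lies in the intersection.

183 < LN < 372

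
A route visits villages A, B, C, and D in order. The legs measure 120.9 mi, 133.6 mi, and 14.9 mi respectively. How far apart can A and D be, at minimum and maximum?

0 ≤ AD ≤ 269.4 mi

The maximum is all hops collinear in one direction: 120.9 + 133.6 + 14.9 = 269.4.
The longest hop is 133.6; the others sum to 135.8. Since 133.6 ≤ 135.8, the path can fold back on itself completely, so the minimum distance is 0.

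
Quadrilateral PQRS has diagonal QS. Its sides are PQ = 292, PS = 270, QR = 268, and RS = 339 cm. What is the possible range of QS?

From triangle PQS: |292 − 270| < QS < 292 + 270, i.e. 22 < QS < 562.
From triangle RQS: 71 < QS < 607.
Both must hold, so QS lies in the intersection.

71 < QS < 562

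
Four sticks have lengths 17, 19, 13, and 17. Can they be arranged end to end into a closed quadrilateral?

A quadrilateral exists iff every side is shorter than the sum of the others — equivalently, the longest side is less than the sum of the rest.
Longest side 19 < 47 (sum of the remaining 3), so yes.

Yes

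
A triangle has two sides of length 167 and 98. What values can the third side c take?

69 < c < 265

By the triangle inequality, c must be less than 167 + 98 = 265 and greater than |167 − 98| = 69.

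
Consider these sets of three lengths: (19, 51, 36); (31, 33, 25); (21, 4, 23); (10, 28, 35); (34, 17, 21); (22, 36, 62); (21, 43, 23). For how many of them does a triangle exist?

6

(19,36,51): 19+36 > 51 → valid
(25,31,33): 25+31 > 33 → valid
(4,21,23): 4+21 > 23 → valid
(10,28,35): 10+28 > 35 → valid
(17,21,34): 17+21 > 34 → valid
(22,36,62): 22+36 ≤ 62 → not valid
(21,23,43): 21+23 > 43 → valid
6 of the 7 triples form a triangle.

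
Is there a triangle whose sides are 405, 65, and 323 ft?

No

The longest side is 405, but the other two sum to only 388.
388 < 405, so the triangle inequality fails.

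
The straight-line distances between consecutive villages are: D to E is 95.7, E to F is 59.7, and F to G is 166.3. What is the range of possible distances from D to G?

The maximum is all hops collinear in one direction: 95.7 + 59.7 + 166.3 = 321.7.
The longest hop is 166.3; the others sum to 155.4. Folding the others back against it leaves at least 166.3 − 155.4 = 10.9.

10.9 ≤ DG ≤ 321.7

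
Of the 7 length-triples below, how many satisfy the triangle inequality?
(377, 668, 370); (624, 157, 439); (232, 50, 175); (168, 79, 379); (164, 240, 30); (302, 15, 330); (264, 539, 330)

(370,377,668): 370+377 > 668 → valid
(157,439,624): 157+439 ≤ 624 → not valid
(50,175,232): 50+175 ≤ 232 → not valid
(79,168,379): 79+168 ≤ 379 → not valid
(30,164,240): 30+164 ≤ 240 → not valid
(15,302,330): 15+302 ≤ 330 → not valid
(264,330,539): 264+330 > 539 → valid
2 of the 7 triples form a triangle.

2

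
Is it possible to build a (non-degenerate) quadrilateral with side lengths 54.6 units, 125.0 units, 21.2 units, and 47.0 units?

For a quadrilateral, each side must be shorter than the sum of the others.
Here the longest side is 125.0, but the remaining 3 sides sum to only 122.8.

No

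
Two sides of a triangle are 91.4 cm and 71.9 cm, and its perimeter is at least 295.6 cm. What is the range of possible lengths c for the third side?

132.3 ≤ c < 163.3

Triangle inequality alone gives 19.5 < c < 163.3.
The perimeter condition gives c ≥ 295.6 − 91.4 − 71.9 = 132.3.
Intersecting the two: 132.3 ≤ c < 163.3.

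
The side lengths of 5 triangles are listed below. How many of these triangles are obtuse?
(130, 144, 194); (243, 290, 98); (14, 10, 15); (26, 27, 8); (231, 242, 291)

1

(130,144,194): 130²+144² = 37636 = 194² → right
(243,290,98): 98²+243² = 68653 < 84100 = 290² → obtuse
(14,10,15): 10²+14² = 296 > 225 = 15² → acute
(26,27,8): 8²+26² = 740 > 729 = 27² → acute
(231,242,291): 231²+242² = 111925 > 84681 = 291² → acute
1 of the 5 is obtuse.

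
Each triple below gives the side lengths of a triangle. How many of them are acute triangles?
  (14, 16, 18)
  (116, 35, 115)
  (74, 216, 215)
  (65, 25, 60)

(14,16,18): 14²+16² = 452 > 324 = 18² → acute
(116,35,115): 35²+115² = 14450 > 13456 = 116² → acute
(74,216,215): 74²+215² = 51701 > 46656 = 216² → acute
(65,25,60): 25²+60² = 4225 = 65² → right
3 of the 4 are acute.

3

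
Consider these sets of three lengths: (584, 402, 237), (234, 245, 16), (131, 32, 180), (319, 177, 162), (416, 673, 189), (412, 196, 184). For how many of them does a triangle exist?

3

(237,402,584): 237+402 > 584 → valid
(16,234,245): 16+234 > 245 → valid
(32,131,180): 32+131 ≤ 180 → not valid
(162,177,319): 162+177 > 319 → valid
(189,416,673): 189+416 ≤ 673 → not valid
(184,196,412): 184+196 ≤ 412 → not valid
3 of the 6 triples form a triangle.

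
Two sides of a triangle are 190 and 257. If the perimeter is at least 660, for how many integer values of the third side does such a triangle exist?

234

Triangle inequality: 67 < x < 447. Perimeter ≥ 660 gives x ≥ 660 − 190 − 257 = 213.
So 213 ≤ x < 447; integers 213 through 446: 234 values.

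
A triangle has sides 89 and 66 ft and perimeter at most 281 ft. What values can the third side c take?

Triangle inequality alone gives 23 < c < 155.
The perimeter condition gives c ≤ 281 − 89 − 66 = 126.
Intersecting the two: 23 < c ≤ 126.

23 < c ≤ 126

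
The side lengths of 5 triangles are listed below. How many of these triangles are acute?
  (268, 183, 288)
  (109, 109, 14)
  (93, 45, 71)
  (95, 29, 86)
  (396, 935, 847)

(268,183,288): 183²+268² = 105313 > 82944 = 288² → acute
(109,109,14): 14²+109² = 12077 > 11881 = 109² → acute
(93,45,71): 45²+71² = 7066 < 8649 = 93² → obtuse
(95,29,86): 29²+86² = 8237 < 9025 = 95² → obtuse
(396,935,847): 396²+847² = 874225 = 935² → right
2 of the 5 are acute.

2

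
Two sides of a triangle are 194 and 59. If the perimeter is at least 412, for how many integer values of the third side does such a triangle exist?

94

Triangle inequality: 135 < x < 253. Perimeter ≥ 412 gives x ≥ 412 − 194 − 59 = 159.
So 159 ≤ x < 253; integers 159 through 252: 94 values.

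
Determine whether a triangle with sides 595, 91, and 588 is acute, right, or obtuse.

right

Compare the square of the longest side to the sum of squares of the other two: 91² + 588² = 354025 = 595².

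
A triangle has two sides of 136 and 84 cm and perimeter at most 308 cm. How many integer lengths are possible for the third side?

Triangle inequality: 52 < x < 220. Perimeter ≤ 308 gives x ≤ 308 − 136 − 84 = 88.
So 52 < x ≤ 88; integers 53 through 88: 36 values.

36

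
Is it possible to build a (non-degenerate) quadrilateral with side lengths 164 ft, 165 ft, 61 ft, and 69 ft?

A quadrilateral exists iff every side is shorter than the sum of the others — equivalently, the longest side is less than the sum of the rest.
Longest side 165 < 294 (sum of the remaining 3), so yes.

Yes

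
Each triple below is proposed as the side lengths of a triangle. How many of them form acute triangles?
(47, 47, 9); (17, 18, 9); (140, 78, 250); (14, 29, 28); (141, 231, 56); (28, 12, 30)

(47,47,9): 9²+47² = 2290 > 2209 = 47² → acute
(17,18,9): 9²+17² = 370 > 324 = 18² → acute
(140,78,250): 78+140 ≤ 250, not a triangle
(14,29,28): 14²+28² = 980 > 841 = 29² → acute
(141,231,56): 56+141 ≤ 231, not a triangle
(28,12,30): 12²+28² = 928 > 900 = 30² → acute
4 of the 6 are acute.

4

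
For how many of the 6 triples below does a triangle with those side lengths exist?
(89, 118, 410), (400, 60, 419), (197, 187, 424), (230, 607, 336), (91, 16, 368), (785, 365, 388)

(89,118,410): 89+118 ≤ 410 → not valid
(60,400,419): 60+400 > 419 → valid
(187,197,424): 187+197 ≤ 424 → not valid
(230,336,607): 230+336 ≤ 607 → not valid
(16,91,368): 16+91 ≤ 368 → not valid
(365,388,785): 365+388 ≤ 785 → not valid
1 of the 6 triples forms a triangle.

1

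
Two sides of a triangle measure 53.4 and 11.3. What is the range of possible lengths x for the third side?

42.1 < x < 64.7

By the triangle inequality, x must be less than 53.4 + 11.3 = 64.7 and greater than |53.4 − 11.3| = 42.1.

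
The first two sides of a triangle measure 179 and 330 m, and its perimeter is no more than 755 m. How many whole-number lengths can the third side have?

Triangle inequality: 151 < x < 509. Perimeter ≤ 755 gives x ≤ 755 − 179 − 330 = 246.
So 151 < x ≤ 246; integers 152 through 246: 95 values.

95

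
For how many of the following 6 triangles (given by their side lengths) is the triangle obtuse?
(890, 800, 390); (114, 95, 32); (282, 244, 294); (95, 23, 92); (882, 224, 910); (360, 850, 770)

(890,800,390): 390²+800² = 792100 = 890² → right
(114,95,32): 32²+95² = 10049 < 12996 = 114² → obtuse
(282,244,294): 244²+282² = 139060 > 86436 = 294² → acute
(95,23,92): 23²+92² = 8993 < 9025 = 95² → obtuse
(882,224,910): 224²+882² = 828100 = 910² → right
(360,850,770): 360²+770² = 722500 = 850² → right
2 of the 6 are obtuse.

2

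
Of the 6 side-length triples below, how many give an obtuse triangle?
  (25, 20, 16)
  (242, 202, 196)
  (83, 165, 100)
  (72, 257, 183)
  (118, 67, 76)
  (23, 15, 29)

(25,20,16): 16²+20² = 656 > 625 = 25² → acute
(242,202,196): 196²+202² = 79220 > 58564 = 242² → acute
(83,165,100): 83²+100² = 16889 < 27225 = 165² → obtuse
(72,257,183): 72+183 ≤ 257, not a triangle
(118,67,76): 67²+76² = 10265 < 13924 = 118² → obtuse
(23,15,29): 15²+23² = 754 < 841 = 29² → obtuse
3 of the 6 are obtuse.

3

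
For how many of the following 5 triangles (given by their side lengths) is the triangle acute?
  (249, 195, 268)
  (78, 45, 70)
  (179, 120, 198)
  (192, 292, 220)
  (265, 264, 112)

(249,195,268): 195²+249² = 100026 > 71824 = 268² → acute
(78,45,70): 45²+70² = 6925 > 6084 = 78² → acute
(179,120,198): 120²+179² = 46441 > 39204 = 198² → acute
(192,292,220): 192²+220² = 85264 = 292² → right
(265,264,112): 112²+264² = 82240 > 70225 = 265² → acute
4 of the 5 are acute.

4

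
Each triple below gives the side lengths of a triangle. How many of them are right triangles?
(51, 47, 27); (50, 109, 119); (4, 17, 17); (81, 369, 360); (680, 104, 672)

2

(51,47,27): 27²+47² = 2938 > 2601 = 51² → acute
(50,109,119): 50²+109² = 14381 > 14161 = 119² → acute
(4,17,17): 4²+17² = 305 > 289 = 17² → acute
(81,369,360): 81²+360² = 136161 = 369² → right
(680,104,672): 104²+672² = 462400 = 680² → right
2 of the 5 are right.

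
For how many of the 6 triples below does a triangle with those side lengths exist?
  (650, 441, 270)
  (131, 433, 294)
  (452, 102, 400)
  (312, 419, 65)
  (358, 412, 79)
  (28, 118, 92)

(270,441,650): 270+441 > 650 → valid
(131,294,433): 131+294 ≤ 433 → not valid
(102,400,452): 102+400 > 452 → valid
(65,312,419): 65+312 ≤ 419 → not valid
(79,358,412): 79+358 > 412 → valid
(28,92,118): 28+92 > 118 → valid
4 of the 6 triples form a triangle.

4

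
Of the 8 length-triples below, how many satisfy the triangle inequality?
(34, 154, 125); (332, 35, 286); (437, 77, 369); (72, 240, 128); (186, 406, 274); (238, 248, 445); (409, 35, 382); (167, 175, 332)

(34,125,154): 34+125 > 154 → valid
(35,286,332): 35+286 ≤ 332 → not valid
(77,369,437): 77+369 > 437 → valid
(72,128,240): 72+128 ≤ 240 → not valid
(186,274,406): 186+274 > 406 → valid
(238,248,445): 238+248 > 445 → valid
(35,382,409): 35+382 > 409 → valid
(167,175,332): 167+175 > 332 → valid
6 of the 8 triples form a triangle.

6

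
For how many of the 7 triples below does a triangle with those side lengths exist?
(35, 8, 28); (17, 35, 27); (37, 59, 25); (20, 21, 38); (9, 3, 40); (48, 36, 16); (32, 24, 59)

5

(8,28,35): 8+28 > 35 → valid
(17,27,35): 17+27 > 35 → valid
(25,37,59): 25+37 > 59 → valid
(20,21,38): 20+21 > 38 → valid
(3,9,40): 3+9 ≤ 40 → not valid
(16,36,48): 16+36 > 48 → valid
(24,32,59): 24+32 ≤ 59 → not valid
5 of the 7 triples form a triangle.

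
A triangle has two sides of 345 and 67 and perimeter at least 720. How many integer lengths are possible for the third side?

104

Triangle inequality: 278 < x < 412. Perimeter ≥ 720 gives x ≥ 720 − 345 − 67 = 308.
So 308 ≤ x < 412; integers 308 through 411: 104 values.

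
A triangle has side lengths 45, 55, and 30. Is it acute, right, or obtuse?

Compare the square of the longest side to the sum of squares of the other two: 30² + 45² = 2925 < 3025 = 55².

obtuse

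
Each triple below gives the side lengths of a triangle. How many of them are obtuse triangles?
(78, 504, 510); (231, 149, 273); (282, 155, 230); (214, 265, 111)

2

(78,504,510): 78²+504² = 260100 = 510² → right
(231,149,273): 149²+231² = 75562 > 74529 = 273² → acute
(282,155,230): 155²+230² = 76925 < 79524 = 282² → obtuse
(214,265,111): 111²+214² = 58117 < 70225 = 265² → obtuse
2 of the 4 are obtuse.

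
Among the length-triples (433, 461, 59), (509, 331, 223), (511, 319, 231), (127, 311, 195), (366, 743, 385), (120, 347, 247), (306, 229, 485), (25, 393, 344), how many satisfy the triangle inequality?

7

(59,433,461): 59+433 > 461 → valid
(223,331,509): 223+331 > 509 → valid
(231,319,511): 231+319 > 511 → valid
(127,195,311): 127+195 > 311 → valid
(366,385,743): 366+385 > 743 → valid
(120,247,347): 120+247 > 347 → valid
(229,306,485): 229+306 > 485 → valid
(25,344,393): 25+344 ≤ 393 → not valid
7 of the 8 triples form a triangle.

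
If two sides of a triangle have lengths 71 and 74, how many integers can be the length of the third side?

141

The third side lies in the open interval (3, 145).
Integers from 4 to 144 inclusive: 144 − 4 + 1 = 141.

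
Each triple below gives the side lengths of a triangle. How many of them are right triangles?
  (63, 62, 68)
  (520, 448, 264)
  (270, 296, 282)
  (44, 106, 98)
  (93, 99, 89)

1

(63,62,68): 62²+63² = 7813 > 4624 = 68² → acute
(520,448,264): 264²+448² = 270400 = 520² → right
(270,296,282): 270²+282² = 152424 > 87616 = 296² → acute
(44,106,98): 44²+98² = 11540 > 11236 = 106² → acute
(93,99,89): 89²+93² = 16570 > 9801 = 99² → acute
1 of the 5 is right.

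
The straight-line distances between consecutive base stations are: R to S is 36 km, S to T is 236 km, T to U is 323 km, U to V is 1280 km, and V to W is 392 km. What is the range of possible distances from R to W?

The maximum is all hops collinear in one direction: 36 + 236 + 323 + 1280 + 392 = 2267.
The longest hop is 1280; the others sum to 987. Folding the others back against it leaves at least 1280 − 987 = 293.

293 ≤ RW ≤ 2267 km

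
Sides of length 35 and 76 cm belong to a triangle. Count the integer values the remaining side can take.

The third side lies in the open interval (41, 111).
Integers from 42 to 110 inclusive: 110 − 42 + 1 = 69.

69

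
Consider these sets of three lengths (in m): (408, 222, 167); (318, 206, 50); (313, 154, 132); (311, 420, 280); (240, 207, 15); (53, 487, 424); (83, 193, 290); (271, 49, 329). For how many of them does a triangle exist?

1

(167,222,408): 167+222 ≤ 408 → not valid
(50,206,318): 50+206 ≤ 318 → not valid
(132,154,313): 132+154 ≤ 313 → not valid
(280,311,420): 280+311 > 420 → valid
(15,207,240): 15+207 ≤ 240 → not valid
(53,424,487): 53+424 ≤ 487 → not valid
(83,193,290): 83+193 ≤ 290 → not valid
(49,271,329): 49+271 ≤ 329 → not valid
1 of the 8 triples forms a triangle.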